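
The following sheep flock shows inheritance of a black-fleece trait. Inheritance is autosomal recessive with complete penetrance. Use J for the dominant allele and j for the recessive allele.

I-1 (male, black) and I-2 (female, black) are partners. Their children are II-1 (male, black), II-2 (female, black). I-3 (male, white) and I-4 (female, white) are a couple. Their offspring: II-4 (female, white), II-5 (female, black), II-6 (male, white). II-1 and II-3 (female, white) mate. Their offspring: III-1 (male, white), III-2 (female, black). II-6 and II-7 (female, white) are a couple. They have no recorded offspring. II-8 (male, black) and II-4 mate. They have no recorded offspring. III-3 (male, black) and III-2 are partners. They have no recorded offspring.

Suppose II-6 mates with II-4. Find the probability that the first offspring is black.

I-3 is white so carries J and passed j to II-5 (jj), so I-3 is Jj.
I-4 is white so carries J and passed j to II-5 (jj), so I-4 is Jj.
II-6 is a white offspring of I-3 (Jj) × I-4 (Jj), whose cross gives 1/4 JJ : 1/2 Jj : 1/4 jj; conditioning on being white, II-6 is JJ with probability 1/3, Jj with probability 2/3.
II-4 is a white offspring of I-3 (Jj) × I-4 (Jj), whose cross gives 1/4 JJ : 1/2 Jj : 1/4 jj; conditioning on being white, II-4 is JJ with probability 1/3, Jj with probability 2/3.
Summing over parental genotype combinations, P(offspring is black) = 4/9·1/4 = 1/9.

1/9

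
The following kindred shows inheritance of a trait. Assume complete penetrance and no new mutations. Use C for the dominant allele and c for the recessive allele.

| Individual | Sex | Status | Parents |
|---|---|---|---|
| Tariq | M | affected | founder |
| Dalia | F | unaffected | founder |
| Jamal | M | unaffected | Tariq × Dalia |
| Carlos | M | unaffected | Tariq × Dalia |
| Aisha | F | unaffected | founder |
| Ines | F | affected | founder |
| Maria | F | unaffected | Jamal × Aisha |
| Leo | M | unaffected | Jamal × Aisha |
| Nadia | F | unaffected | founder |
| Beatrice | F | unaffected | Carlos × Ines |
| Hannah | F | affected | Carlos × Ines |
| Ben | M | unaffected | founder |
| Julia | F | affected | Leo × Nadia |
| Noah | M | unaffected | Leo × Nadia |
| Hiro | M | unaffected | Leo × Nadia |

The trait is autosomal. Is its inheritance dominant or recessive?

recessive

Leo and Nadia are both unaffected yet have an affected child Julia. Under dominance, an affected child requires at least one affected parent, so the trait cannot be dominant.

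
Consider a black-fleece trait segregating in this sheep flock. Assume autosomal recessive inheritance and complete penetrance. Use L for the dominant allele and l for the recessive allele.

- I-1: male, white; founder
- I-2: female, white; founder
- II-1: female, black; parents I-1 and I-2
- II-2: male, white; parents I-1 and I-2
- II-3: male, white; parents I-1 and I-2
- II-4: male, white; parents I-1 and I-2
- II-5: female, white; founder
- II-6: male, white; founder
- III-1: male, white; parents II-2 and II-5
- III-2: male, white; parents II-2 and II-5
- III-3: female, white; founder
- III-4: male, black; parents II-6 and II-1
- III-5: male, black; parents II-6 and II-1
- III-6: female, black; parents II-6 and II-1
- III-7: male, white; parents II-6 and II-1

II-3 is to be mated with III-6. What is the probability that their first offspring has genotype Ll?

2/3

I-1 is white so carries L and passed l to II-1 (ll), so I-1 is Ll.
I-2 is white so carries L and passed l to II-1 (ll), so I-2 is Ll.
II-3 is a white offspring of I-1 (Ll) × I-2 (Ll), whose cross gives 1/4 LL : 1/2 Ll : 1/4 ll; conditioning on being white, II-3 is LL with probability 1/3, Ll with probability 2/3.
III-6 is black, so III-6 is ll.
Summing over parental genotype combinations, P(offspring has genotype Ll) = 1/3·1 + 2/3·1/2 = 2/3.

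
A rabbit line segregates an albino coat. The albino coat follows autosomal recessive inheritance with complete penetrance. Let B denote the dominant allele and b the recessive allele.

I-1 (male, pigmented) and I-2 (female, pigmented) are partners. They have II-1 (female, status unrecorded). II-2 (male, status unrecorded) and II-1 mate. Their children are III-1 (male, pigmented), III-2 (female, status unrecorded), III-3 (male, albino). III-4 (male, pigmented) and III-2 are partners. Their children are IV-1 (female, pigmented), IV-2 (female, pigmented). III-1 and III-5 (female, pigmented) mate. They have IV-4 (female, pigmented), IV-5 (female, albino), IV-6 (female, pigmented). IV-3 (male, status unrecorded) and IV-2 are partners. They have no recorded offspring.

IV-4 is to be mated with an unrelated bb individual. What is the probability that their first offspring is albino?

1/3

III-1 is pigmented so carries B and passed b to IV-5 (bb), so III-1 is Bb.
III-5 is pigmented so carries B and passed b to IV-5 (bb), so III-5 is Bb.
IV-4 is a pigmented offspring of III-1 (Bb) × III-5 (Bb), whose cross gives 1/4 BB : 1/2 Bb : 1/4 bb; conditioning on being pigmented, IV-4 is BB with probability 1/3, Bb with probability 2/3.
Summing over parental genotype combinations, P(offspring is albino) = 2/3·1/2 = 1/3.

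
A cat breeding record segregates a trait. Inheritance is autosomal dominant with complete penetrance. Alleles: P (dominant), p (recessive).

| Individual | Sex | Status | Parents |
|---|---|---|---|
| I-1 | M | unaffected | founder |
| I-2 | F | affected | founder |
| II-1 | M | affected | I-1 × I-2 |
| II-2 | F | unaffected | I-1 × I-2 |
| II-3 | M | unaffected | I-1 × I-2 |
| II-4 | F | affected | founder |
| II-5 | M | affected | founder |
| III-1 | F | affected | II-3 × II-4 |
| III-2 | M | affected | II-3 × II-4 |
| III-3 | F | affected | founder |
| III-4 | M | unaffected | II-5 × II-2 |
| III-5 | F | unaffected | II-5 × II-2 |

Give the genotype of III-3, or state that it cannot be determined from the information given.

cannot be determined

III-3's phenotype allows PP or Pp, and no parent or child forces a single allele at both positions; consistent genotype assignments exist with III-3 as PP or Pp.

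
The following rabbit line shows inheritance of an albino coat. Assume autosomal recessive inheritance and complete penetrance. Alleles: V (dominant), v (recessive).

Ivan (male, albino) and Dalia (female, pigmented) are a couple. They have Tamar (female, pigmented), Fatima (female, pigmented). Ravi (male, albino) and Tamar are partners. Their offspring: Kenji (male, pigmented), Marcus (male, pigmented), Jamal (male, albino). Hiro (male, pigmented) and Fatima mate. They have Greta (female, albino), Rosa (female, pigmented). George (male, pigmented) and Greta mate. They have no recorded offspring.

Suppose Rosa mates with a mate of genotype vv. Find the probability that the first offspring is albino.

1/3

Hiro is pigmented so carries V and passed v to Greta (vv), so Hiro is Vv.
Fatima is pigmented so carries V and received v from Ivan (vv), so Fatima is Vv.
Rosa is a pigmented offspring of Hiro (Vv) × Fatima (Vv), whose cross gives 1/4 VV : 1/2 Vv : 1/4 vv; conditioning on being pigmented, Rosa is VV with probability 1/3, Vv with probability 2/3.
Summing over parental genotype combinations, P(offspring is albino) = 2/3·1/2 = 1/3.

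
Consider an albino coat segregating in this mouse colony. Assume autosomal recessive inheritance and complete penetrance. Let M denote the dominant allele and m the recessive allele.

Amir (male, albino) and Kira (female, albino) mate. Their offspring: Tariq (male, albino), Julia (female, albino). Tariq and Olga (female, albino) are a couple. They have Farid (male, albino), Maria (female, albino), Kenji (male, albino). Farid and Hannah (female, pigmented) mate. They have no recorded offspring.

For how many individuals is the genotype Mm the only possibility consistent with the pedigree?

0

No individual's genotype is forced to Mm by the pedigree, so the count is 0.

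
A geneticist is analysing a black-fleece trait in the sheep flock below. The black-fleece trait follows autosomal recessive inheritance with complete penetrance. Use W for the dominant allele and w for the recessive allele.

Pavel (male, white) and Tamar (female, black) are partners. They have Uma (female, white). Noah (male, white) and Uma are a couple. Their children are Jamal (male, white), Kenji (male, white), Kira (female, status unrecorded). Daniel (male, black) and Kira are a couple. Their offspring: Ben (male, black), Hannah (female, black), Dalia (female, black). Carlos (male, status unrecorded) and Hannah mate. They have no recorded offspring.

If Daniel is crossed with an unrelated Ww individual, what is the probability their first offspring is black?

1/2

Daniel is black, so Daniel is ww.
The cross gives 1/2 Ww : 1/2 ww, so P(offspring is black) = 1/2.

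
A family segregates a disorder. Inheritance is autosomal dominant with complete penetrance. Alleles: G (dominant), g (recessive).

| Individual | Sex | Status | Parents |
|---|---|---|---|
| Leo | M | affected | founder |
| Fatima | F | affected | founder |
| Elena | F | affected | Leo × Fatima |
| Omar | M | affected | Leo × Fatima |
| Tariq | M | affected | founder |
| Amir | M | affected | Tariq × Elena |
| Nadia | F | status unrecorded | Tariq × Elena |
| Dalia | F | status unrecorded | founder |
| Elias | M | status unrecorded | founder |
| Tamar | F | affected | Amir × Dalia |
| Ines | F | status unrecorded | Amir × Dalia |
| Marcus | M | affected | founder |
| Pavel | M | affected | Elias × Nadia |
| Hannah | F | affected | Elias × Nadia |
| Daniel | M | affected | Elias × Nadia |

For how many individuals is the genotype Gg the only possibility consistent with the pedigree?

0

No individual's genotype is forced to Gg by the pedigree, so the count is 0.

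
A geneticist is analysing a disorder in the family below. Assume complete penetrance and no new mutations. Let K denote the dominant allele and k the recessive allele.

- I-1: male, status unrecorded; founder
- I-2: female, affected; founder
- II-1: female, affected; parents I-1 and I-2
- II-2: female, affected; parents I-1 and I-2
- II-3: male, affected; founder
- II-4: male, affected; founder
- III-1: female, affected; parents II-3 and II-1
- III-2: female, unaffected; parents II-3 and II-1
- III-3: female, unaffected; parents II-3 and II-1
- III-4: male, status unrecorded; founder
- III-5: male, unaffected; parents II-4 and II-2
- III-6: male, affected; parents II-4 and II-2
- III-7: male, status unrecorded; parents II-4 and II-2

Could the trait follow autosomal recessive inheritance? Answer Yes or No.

Under autosomal recessive, III-2 (unaffected, female) cannot arise from II-3 (affected) × II-1 (affected).

No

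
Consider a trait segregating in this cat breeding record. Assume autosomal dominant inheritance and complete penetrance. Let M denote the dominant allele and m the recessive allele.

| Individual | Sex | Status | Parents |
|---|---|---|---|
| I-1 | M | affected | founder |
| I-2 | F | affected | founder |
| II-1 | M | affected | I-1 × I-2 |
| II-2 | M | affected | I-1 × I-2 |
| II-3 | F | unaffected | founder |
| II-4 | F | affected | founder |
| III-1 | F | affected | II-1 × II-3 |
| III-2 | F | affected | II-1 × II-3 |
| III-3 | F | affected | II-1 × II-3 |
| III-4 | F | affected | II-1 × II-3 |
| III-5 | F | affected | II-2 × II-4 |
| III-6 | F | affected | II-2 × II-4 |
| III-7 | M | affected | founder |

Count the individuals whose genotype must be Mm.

4

Obligate heterozygotes: III-1 is affected so carries M and received m from II-3 (mm), so III-1 is Mm; III-2 is affected so carries M and received m from II-3 (mm), so III-2 is Mm; III-3 is affected so carries M and received m from II-3 (mm), so III-3 is Mm; III-4 is affected so carries M and received m from II-3 (mm), so III-4 is Mm.
Every other individual is either homozygous by phenotype or has at least one consistent homozygous assignment, so the count is 4.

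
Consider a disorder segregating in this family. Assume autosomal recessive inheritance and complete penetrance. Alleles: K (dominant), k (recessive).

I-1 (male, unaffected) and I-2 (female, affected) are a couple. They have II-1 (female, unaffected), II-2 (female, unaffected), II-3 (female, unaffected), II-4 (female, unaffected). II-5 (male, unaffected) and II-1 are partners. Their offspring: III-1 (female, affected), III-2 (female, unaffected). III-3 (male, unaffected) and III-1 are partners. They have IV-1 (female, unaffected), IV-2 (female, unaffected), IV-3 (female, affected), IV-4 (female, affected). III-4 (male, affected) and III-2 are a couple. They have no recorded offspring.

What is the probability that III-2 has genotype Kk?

II-5 is unaffected so carries K and passed k to III-1 (kk), so II-5 is Kk.
II-1 is unaffected so carries K and received k from I-2 (kk), so II-1 is Kk.
Their cross gives offspring ratios 1/4 KK : 1/2 Kk : 1/4 kk. Conditioning on III-2 being unaffected, P(Kk) = 1/2 / 3/4 = 2/3.

2/3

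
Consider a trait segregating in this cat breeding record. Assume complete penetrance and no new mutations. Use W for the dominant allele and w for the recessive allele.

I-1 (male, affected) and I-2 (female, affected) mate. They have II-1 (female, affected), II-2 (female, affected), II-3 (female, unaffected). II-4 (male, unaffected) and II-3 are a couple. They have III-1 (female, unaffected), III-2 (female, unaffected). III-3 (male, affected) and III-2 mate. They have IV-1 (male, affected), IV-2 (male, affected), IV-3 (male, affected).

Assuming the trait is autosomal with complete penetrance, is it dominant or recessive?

dominant

I-1 and I-2 are both affected yet have an unaffected child II-3. Under a recessive model two affected parents are homozygous and every child would be affected, so the trait cannot be recessive.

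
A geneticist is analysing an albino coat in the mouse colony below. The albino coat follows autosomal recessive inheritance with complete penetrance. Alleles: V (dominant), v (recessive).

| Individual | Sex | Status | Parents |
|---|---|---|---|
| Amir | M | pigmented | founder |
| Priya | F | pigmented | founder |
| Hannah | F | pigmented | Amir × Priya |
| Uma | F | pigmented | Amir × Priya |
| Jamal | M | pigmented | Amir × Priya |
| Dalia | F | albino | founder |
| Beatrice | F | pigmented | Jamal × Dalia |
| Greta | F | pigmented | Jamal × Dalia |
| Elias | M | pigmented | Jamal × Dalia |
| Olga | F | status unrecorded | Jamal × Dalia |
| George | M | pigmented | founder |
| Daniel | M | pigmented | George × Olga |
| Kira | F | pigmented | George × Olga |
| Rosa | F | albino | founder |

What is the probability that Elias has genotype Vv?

1

Elias is pigmented so carries V and received v from Dalia (vv), so Elias is Vv, giving P(Vv) = 1.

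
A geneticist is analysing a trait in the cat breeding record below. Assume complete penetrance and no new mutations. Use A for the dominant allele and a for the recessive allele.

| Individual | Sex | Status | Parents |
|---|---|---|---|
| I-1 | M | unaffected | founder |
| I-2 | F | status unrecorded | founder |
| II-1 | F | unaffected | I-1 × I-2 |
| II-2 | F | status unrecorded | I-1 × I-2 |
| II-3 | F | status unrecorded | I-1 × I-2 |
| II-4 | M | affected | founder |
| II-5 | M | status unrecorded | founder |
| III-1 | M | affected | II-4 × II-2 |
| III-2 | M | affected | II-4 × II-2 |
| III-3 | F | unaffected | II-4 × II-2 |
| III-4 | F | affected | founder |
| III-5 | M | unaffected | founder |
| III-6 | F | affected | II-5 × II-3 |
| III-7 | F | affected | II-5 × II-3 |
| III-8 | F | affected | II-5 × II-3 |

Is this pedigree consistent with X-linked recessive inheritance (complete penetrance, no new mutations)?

Yes

A consistent assignment under X-linked recessive exists: I-1 X^A Y, I-2 X^A X^a, II-1 X^A X^A, II-2 X^A X^a, II-3 X^A X^a, II-4 X^a Y, II-5 X^a Y, III-1 X^a Y, III-2 X^a Y, III-3 X^A X^a, III-4 X^a X^a, III-5 X^A Y, III-6 X^a X^a, III-7 X^a X^a, III-8 X^a X^a.
In this assignment every recorded phenotype matches its genotype and every non-founder's genotype is obtainable from its parents' genotypes, so the pedigree is consistent.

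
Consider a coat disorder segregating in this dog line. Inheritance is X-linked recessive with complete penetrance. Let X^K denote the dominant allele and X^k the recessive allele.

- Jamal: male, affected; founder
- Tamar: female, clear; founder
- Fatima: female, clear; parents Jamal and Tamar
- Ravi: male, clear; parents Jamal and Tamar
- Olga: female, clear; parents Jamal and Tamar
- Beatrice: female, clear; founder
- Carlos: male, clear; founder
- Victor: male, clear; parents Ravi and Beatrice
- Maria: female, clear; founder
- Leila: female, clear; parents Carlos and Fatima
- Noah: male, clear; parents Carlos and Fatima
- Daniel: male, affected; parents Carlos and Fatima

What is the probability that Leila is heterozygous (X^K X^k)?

1/2

Carlos is clear, so Carlos is X^K Y.
Fatima is clear so carries K and received k from Jamal (X^k Y), so Fatima is X^K X^k.
Their cross gives offspring ratios 1/2 X^K X^K : 1/2 X^K X^k. Conditioning on Leila being clear, P(X^K X^k) = 1/2 / 1 = 1/2.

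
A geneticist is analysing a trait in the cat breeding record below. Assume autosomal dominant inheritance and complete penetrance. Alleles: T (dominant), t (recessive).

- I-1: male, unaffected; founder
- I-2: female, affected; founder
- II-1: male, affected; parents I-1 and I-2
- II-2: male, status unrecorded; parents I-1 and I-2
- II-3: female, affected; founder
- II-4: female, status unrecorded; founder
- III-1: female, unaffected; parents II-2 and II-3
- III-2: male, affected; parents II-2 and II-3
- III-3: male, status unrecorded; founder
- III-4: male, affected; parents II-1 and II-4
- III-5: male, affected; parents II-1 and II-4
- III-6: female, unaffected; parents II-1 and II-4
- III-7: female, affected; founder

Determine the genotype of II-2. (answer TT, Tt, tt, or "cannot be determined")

II-2's phenotype is unrecorded, and no parent or child forces a single allele at both positions; consistent genotype assignments exist with II-2 as Tt or tt.

cannot be determined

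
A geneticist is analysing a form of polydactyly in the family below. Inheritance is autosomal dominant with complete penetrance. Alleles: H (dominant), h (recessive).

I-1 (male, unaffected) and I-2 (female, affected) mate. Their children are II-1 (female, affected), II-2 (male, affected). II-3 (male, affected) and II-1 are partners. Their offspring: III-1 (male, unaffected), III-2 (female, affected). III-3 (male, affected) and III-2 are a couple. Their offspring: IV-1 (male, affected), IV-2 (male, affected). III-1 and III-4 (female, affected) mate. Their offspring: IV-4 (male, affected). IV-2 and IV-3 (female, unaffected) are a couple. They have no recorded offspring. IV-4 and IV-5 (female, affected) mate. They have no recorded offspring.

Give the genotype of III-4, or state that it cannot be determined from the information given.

cannot be determined

III-4's phenotype allows HH or Hh, and no parent or child forces a single allele at both positions; consistent genotype assignments exist with III-4 as HH or Hh.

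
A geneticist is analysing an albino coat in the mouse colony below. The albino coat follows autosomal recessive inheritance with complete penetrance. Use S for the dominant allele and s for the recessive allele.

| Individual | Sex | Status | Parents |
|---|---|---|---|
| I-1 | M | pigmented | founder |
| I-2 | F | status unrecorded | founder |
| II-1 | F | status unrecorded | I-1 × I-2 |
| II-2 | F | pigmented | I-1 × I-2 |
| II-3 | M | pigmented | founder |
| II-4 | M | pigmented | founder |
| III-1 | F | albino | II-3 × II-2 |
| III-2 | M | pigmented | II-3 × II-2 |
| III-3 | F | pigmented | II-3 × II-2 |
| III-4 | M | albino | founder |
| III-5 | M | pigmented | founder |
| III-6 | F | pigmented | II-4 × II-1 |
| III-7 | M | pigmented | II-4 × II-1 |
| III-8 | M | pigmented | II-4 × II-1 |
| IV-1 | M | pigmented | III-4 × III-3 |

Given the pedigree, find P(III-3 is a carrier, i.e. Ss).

1/2

II-3 is pigmented so carries S and passed s to III-1 (ss), so II-3 is Ss.
II-2 is pigmented so carries S and passed s to III-1 (ss), so II-2 is Ss.
Their cross gives offspring ratios 1/4 SS : 1/2 Ss : 1/4 ss. Conditioning on III-3 being pigmented, P(Ss) = 1/2 / 3/4 = 2/3 before taking III-3's own offspring into account.
III-4 is albino, so III-4 is ss.
Now use III-3's offspring. Probability of each recorded status — pigmented son IV-1: 1/2 if III-3 is Ss, 1 if SS.
Bayes: P(Ss) = 2/3·1/2 / (2/3·1/2 + 1/3·1) = 1/2.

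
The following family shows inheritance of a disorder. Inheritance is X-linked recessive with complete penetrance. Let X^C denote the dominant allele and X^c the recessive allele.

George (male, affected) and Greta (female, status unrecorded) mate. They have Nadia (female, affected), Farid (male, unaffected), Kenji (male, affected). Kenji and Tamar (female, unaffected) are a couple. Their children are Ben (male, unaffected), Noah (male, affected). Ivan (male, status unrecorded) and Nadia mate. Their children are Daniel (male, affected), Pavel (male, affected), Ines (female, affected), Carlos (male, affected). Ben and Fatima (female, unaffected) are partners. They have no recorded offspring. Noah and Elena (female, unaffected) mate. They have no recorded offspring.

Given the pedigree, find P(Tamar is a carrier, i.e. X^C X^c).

Tamar is unaffected so carries C and passed c to Noah (X^c Y), so Tamar is X^C X^c, giving P(X^C X^c) = 1.

1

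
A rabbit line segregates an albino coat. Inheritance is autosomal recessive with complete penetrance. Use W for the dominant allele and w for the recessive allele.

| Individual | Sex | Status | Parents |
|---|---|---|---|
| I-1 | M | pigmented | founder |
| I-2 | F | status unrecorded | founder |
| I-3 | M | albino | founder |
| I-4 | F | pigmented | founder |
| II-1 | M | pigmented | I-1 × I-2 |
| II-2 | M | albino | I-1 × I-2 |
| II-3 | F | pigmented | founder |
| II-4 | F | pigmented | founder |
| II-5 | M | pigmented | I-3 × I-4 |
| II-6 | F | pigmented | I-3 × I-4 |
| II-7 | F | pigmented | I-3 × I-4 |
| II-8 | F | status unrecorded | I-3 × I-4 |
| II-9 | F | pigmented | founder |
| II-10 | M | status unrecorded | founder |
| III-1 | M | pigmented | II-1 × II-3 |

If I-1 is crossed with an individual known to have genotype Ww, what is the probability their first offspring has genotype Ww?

I-1 is pigmented so carries W and passed w to II-2 (ww), so I-1 is Ww.
The cross gives 1/4 WW : 1/2 Ww : 1/4 ww, so P(offspring has genotype Ww) = 1/2.

1/2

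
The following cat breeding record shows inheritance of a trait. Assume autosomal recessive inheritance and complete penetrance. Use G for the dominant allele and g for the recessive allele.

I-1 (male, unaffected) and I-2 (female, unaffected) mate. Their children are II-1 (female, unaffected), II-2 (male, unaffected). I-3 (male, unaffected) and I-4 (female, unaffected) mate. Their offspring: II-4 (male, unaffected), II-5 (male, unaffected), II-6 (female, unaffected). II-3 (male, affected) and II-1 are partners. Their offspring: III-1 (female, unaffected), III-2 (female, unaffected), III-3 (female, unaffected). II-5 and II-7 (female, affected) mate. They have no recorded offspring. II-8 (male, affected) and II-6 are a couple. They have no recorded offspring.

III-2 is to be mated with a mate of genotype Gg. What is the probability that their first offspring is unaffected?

3/4

III-2 is unaffected so carries G and received g from II-3 (gg), so III-2 is Gg.
The cross gives 1/4 GG : 1/2 Gg : 1/4 gg, so P(offspring is unaffected) = 3/4.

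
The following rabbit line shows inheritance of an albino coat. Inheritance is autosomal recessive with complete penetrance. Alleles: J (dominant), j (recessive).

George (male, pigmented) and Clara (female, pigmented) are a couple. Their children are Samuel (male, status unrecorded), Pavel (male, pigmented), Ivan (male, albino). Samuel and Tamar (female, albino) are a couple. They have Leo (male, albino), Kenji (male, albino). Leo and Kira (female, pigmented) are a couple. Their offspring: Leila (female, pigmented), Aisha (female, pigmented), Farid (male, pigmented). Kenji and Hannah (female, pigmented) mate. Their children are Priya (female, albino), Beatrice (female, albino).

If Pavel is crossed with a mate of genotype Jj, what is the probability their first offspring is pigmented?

George is pigmented so carries J and passed j to Ivan (jj), so George is Jj.
Clara is pigmented so carries J and passed j to Ivan (jj), so Clara is Jj.
Pavel is a pigmented offspring of George (Jj) × Clara (Jj), whose cross gives 1/4 JJ : 1/2 Jj : 1/4 jj; conditioning on being pigmented, Pavel is JJ with probability 1/3, Jj with probability 2/3.
Summing over parental genotype combinations, P(offspring is pigmented) = 1/3·1 + 2/3·3/4 = 5/6.

5/6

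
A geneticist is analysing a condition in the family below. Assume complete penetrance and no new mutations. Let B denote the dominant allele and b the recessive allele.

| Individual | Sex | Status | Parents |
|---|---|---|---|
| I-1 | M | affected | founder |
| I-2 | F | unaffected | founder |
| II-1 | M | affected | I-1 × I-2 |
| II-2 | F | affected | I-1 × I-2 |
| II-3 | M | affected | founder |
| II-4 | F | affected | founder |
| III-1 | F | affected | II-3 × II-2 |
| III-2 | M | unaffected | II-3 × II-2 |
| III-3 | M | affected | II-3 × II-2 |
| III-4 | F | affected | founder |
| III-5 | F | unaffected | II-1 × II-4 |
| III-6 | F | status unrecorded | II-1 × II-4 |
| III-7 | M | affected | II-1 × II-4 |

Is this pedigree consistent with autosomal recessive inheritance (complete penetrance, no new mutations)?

Under autosomal recessive, III-2 (unaffected, male) cannot arise from II-3 (affected) × II-2 (affected).

No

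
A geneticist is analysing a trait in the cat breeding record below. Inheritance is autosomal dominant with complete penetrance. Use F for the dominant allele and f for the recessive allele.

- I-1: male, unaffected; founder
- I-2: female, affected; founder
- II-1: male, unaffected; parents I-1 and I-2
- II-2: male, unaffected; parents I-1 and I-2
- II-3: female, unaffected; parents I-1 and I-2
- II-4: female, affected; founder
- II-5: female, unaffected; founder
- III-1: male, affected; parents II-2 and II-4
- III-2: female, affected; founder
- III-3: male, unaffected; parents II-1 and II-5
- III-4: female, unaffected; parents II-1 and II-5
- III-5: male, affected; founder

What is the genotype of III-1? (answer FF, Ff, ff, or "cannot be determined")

From phenotype alone, III-1 is FF or Ff.
III-1 is affected so carries F and received f from II-2 (ff), so III-1 is Ff.

Ff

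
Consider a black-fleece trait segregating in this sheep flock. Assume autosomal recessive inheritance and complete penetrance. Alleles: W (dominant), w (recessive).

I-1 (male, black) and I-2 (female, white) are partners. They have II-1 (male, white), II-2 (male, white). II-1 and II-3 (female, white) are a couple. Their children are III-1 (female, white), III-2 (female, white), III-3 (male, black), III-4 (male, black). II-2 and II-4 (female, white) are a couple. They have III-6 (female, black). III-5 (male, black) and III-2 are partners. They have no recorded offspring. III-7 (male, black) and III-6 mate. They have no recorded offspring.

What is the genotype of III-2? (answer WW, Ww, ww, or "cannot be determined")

cannot be determined

III-2's phenotype allows WW or Ww, and no parent or child forces a single allele at both positions; consistent genotype assignments exist with III-2 as WW or Ww.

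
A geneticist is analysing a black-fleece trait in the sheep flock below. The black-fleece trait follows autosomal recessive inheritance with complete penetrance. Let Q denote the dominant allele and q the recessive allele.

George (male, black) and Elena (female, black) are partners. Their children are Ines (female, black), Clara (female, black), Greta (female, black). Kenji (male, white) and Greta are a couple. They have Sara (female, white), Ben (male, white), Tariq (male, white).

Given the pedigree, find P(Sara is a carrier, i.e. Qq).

1

Sara is white so carries Q and received q from Greta (qq), so Sara is Qq, giving P(Qq) = 1.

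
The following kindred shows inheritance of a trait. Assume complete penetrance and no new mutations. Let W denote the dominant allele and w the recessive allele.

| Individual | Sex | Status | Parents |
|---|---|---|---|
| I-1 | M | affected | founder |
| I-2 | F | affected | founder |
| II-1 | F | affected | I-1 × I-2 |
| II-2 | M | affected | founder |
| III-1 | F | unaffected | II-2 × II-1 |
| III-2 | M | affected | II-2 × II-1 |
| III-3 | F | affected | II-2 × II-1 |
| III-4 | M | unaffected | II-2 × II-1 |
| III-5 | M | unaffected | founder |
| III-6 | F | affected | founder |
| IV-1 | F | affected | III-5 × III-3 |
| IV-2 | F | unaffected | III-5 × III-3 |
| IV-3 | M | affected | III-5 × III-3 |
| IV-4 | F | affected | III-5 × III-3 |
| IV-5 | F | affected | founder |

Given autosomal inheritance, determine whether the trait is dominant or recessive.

dominant

II-2 and II-1 are both affected yet have an unaffected child III-1. Under a recessive model two affected parents are homozygous and every child would be affected, so the trait cannot be recessive.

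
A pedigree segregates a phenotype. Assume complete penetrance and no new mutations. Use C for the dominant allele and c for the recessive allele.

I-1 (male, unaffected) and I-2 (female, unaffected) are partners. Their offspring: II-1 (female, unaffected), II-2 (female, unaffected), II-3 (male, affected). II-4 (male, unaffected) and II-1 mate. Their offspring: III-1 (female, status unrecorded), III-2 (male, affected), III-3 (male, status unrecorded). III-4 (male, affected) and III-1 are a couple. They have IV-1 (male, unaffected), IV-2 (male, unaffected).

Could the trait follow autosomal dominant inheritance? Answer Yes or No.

No

Under autosomal dominant, II-3 (affected, male) cannot arise from I-1 (unaffected) × I-2 (unaffected).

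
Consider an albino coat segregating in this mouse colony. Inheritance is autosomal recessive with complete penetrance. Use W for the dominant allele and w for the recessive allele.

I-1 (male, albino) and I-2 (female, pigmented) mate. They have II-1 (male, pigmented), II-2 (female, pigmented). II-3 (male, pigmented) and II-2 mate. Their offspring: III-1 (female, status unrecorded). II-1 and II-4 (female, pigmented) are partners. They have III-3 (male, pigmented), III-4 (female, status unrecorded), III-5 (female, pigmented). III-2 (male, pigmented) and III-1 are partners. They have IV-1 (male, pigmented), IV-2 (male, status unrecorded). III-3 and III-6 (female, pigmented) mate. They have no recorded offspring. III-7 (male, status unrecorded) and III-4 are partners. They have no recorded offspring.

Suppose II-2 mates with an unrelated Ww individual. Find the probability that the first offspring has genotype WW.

1/4

II-2 is pigmented so carries W and received w from I-1 (ww), so II-2 is Ww.
The cross gives 1/4 WW : 1/2 Ww : 1/4 ww, so P(offspring has genotype WW) = 1/4.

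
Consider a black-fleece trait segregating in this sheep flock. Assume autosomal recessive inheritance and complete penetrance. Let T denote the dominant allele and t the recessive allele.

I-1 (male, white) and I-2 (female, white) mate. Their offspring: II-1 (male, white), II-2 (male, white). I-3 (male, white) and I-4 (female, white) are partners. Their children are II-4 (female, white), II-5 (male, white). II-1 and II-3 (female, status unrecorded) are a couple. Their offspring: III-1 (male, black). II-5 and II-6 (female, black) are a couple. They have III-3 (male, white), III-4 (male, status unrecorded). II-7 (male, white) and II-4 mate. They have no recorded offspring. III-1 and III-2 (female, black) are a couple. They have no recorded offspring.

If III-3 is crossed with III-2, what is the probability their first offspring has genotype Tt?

III-3 is white so carries T and received t from II-6 (tt), so III-3 is Tt.
III-2 is black, so III-2 is tt.
The cross gives 1/2 Tt : 1/2 tt, so P(offspring has genotype Tt) = 1/2.

1/2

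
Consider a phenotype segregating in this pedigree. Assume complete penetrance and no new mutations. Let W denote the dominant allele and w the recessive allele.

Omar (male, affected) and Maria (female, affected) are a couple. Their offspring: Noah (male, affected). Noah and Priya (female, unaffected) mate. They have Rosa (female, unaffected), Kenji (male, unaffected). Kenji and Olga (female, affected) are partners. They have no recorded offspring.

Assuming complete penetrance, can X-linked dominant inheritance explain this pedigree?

Under X-linked dominant, Rosa (unaffected, female) cannot arise from Noah (affected) × Priya (unaffected).

No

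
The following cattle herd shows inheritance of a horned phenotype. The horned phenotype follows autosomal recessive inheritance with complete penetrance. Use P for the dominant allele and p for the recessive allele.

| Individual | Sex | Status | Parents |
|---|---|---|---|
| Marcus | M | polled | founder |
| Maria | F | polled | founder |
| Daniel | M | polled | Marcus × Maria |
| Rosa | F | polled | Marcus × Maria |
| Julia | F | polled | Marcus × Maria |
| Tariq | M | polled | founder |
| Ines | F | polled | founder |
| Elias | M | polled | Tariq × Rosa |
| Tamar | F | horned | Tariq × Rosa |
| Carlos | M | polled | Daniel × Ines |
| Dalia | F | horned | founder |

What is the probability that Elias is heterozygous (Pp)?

2/3

Tariq is polled so carries P and passed p to Tamar (pp), so Tariq is Pp.
Rosa is polled so carries P and passed p to Tamar (pp), so Rosa is Pp.
Their cross gives offspring ratios 1/4 PP : 1/2 Pp : 1/4 pp. Conditioning on Elias being polled, P(Pp) = 1/2 / 3/4 = 2/3.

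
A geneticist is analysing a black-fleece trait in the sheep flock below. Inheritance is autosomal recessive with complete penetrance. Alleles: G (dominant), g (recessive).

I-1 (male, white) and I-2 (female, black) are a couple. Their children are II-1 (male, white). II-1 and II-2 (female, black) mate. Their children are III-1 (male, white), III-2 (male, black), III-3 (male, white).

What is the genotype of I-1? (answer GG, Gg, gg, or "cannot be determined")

I-1's phenotype allows GG or Gg, and no parent or child forces a single allele at both positions; consistent genotype assignments exist with I-1 as GG or Gg.

cannot be determined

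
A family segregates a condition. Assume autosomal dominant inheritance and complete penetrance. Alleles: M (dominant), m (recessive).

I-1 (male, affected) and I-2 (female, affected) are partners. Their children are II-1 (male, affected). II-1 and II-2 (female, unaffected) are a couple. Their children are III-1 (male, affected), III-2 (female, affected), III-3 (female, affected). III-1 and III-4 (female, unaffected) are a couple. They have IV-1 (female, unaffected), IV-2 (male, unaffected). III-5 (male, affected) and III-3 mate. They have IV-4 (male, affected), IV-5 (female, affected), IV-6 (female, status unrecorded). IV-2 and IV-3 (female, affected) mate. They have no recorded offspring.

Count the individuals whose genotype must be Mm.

Obligate heterozygotes: III-1 is affected so carries M and received m from II-2 (mm), so III-1 is Mm; III-2 is affected so carries M and received m from II-2 (mm), so III-2 is Mm; III-3 is affected so carries M and received m from II-2 (mm), so III-3 is Mm.
Every other individual is either homozygous by phenotype or has at least one consistent homozygous assignment, so the count is 3.

3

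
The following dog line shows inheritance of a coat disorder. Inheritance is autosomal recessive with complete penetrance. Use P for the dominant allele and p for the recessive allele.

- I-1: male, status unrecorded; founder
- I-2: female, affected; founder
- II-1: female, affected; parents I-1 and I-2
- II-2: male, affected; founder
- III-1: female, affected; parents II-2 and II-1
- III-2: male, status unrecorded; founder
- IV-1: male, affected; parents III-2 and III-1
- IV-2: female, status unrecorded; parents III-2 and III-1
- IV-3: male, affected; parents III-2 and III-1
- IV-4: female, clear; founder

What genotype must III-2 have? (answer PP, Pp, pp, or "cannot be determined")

cannot be determined

III-2's phenotype is unrecorded, and no parent or child forces a single allele at both positions; consistent genotype assignments exist with III-2 as Pp or pp.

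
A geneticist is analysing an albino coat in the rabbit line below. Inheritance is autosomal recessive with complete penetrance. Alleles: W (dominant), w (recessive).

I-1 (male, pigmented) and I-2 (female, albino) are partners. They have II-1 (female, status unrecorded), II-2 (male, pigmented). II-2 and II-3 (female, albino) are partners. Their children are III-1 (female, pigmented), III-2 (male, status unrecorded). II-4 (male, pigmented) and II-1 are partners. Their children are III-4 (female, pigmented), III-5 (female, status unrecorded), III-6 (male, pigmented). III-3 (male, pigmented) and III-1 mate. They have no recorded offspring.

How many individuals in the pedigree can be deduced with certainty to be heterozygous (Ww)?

2

Obligate heterozygotes: II-2 is pigmented so carries W and received w from I-2 (ww), so II-2 is Ww; III-1 is pigmented so carries W and received w from II-3 (ww), so III-1 is Ww.
Every other individual is either homozygous by phenotype or has at least one consistent homozygous assignment, so the count is 2.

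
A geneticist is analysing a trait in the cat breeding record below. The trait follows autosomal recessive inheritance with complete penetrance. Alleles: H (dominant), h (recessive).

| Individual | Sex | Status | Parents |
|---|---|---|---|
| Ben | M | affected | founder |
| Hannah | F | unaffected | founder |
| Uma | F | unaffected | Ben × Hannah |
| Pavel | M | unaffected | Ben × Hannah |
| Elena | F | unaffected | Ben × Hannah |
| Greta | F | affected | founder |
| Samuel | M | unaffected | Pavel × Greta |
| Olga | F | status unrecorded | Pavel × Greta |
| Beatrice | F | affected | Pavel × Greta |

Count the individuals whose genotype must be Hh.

Obligate heterozygotes: Uma is unaffected so carries H and received h from Ben (hh), so Uma is Hh; Pavel is unaffected so carries H and received h from Ben (hh), so Pavel is Hh; Elena is unaffected so carries H and received h from Ben (hh), so Elena is Hh; Samuel is unaffected so carries H and received h from Greta (hh), so Samuel is Hh.
Every other individual is either homozygous by phenotype or has at least one consistent homozygous assignment, so the count is 4.

4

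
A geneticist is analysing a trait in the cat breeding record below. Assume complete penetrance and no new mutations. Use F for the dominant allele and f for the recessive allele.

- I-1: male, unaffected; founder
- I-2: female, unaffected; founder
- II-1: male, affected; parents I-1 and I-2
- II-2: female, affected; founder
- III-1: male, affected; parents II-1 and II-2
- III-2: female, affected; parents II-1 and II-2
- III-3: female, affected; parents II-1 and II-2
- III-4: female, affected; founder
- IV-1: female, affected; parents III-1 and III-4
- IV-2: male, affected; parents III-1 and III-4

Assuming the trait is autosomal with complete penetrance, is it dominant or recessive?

I-1 and I-2 are both unaffected yet have an affected child II-1. Under dominance, an affected child requires at least one affected parent, so the trait cannot be dominant.

recessive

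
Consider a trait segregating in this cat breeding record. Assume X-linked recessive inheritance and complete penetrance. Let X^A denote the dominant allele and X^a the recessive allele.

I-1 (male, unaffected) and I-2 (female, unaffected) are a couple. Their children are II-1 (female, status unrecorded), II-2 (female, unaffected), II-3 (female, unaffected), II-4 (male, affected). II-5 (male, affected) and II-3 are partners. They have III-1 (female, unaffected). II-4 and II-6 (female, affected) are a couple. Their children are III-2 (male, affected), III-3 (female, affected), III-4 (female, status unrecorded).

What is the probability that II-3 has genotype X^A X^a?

I-1 is unaffected, so I-1 is X^A Y.
I-2 is unaffected so carries A and passed a to II-4 (X^a Y), so I-2 is X^A X^a.
Their cross gives offspring ratios 1/2 X^A X^A : 1/2 X^A X^a. Conditioning on II-3 being unaffected, P(X^A X^a) = 1/2 / 1 = 1/2 before taking II-3's own offspring into account.
II-5 is affected, so II-5 is X^a Y.
Now use II-3's offspring. Probability of each recorded status — unaffected daughter III-1: 1/2 if II-3 is X^A X^a, 1 if X^A X^A.
Bayes: P(X^A X^a) = 1/2·1/2 / (1/2·1/2 + 1/2·1) = 1/3.

1/3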